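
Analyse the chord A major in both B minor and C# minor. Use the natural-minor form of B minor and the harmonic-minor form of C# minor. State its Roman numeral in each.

VII in B minor; VI in C# minor

The scale of B minor (natural minor) is B C# D E F# G A; A is degree 7, and the triad built there (A-C#-E) is major, so it is VII.
The scale of C# minor (harmonic minor) is C# D# E F# G# A B#; A is degree 6, and the triad built there (A-C#-E) is major, so it is VI.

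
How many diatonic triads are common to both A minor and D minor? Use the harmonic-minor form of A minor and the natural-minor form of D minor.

Diatonic triads of A minor (harmonic minor): A minor (i), B diminished (ii°), C augmented (III+), D minor (iv), E major (V), F major (VI), G♯ diminished (vii°).
Diatonic triads of D minor (natural minor): D minor (i), E diminished (ii°), F major (III), G minor (iv), A minor (v), B♭ major (VI), C major (VII).
Matching root and quality in both lists: A minor, D minor, F major.
That gives 3 common triads.

3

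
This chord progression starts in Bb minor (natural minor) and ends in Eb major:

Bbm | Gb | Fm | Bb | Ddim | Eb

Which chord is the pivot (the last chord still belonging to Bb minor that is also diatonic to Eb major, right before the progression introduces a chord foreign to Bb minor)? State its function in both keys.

Chords diatonic to Bb minor: Bbm, Cdim, Db, Ebm, Fm, Gb, Ab.
Reading the progression, the first chord not in that set is Bb, so the modulation leaves Bb minor there.
The chord immediately before Bb is Fm, which is diatonic to both keys: v in Bb minor and ii in Eb major.

Fm — v in Bb minor, ii in Eb major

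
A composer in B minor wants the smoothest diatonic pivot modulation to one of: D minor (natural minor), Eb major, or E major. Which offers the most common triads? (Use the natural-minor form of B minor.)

E major

Triads of B minor (natural minor): B minor (i), C# diminished (ii°), D major (III), E minor (iv), F# minor (v), G major (VI), A major (VII).
D minor (natural minor) shares 0: none.
Eb major shares 0: none.
E major shares 2: F#m, A.
The most common triads (2) are shared with E major.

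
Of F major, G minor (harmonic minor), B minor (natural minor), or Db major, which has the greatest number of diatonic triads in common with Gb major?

Triads of Gb major: Gb major (I), Ab minor (ii), Bb minor (iii), Cb major (IV), Db major (V), Eb minor (vi), F diminished (vii°).
F major shares 0: none.
G minor (harmonic minor) shares 0: none.
B minor (natural minor) shares 0: none.
Db major shares 4: Gb, Bbm, Db, Ebm.
The most common triads (4) are shared with Db major.

Db major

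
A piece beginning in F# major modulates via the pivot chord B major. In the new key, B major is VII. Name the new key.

The numeral VII denotes a major triad on scale degree 7. With B on degree 7, the tonic of the new key is C#.
Degree 7 carries a major triad in natural-minor keys, so the destination is C# minor.
Check: the diatonic triads of C# minor (natural minor) are C#m (i), D#dim (ii°), E (III), F#m (iv), G#m (v), A (VI), B (VII) — B major is indeed VII.

C# minor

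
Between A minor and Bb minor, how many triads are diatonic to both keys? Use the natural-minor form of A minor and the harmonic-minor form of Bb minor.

1

Diatonic triads of A minor (natural minor): Am (i), Bdim (ii°), C (III), Dm (iv), Em (v), F (VI), G (VII).
Diatonic triads of Bb minor (harmonic minor): Bbm (i), Cdim (ii°), Dbaug (III+), Ebm (iv), F (V), Gb (VI), Adim (vii°).
Matching root and quality in both lists: F.
That gives 1 common triad.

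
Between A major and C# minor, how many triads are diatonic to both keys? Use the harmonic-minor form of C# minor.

3

Diatonic triads of A major: A (I), Bm (ii), C#m (iii), D (IV), E (V), F#m (vi), G#dim (vii°).
Diatonic triads of C# minor (harmonic minor): C#m (i), D#dim (ii°), Eaug (III+), F#m (iv), G# (V), A (VI), B#dim (vii°).
Matching root and quality in both lists: A, C#m, F#m.
That gives 3 common triads.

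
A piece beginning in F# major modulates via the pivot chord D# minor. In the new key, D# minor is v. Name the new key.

G# minor

The numeral v denotes a minor triad on scale degree 5. With D# on degree 5, the tonic of the new key is G#.
Degree 5 carries a minor triad in natural-minor keys, so the destination is G# minor.
Check: the diatonic triads of G# minor (natural minor) are G#m (i), A#dim (ii°), B (III), C#m (iv), D#m (v), E (VI), F# (VII) — D# minor is indeed v.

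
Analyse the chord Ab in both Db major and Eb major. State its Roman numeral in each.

V in Db major; IV in Eb major

The scale of Db major is Db Eb F Gb Ab Bb C; Ab is degree 5, and the triad built there (Ab-C-Eb) is major, so it is V.
The scale of Eb major is Eb F G Ab Bb C D; Ab is degree 4, and the triad built there (Ab-C-Eb) is major, so it is IV.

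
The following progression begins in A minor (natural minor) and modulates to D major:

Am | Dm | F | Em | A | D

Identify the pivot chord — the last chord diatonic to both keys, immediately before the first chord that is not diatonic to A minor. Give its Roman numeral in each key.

Em — v in A minor, ii in D major

Chords diatonic to A minor: Am, Bdim, C, Dm, Em, F, G.
Reading the progression, the first chord not in that set is A, so the modulation leaves A minor there.
The chord immediately before A is Em, which is diatonic to both keys: v in A minor and ii in D major.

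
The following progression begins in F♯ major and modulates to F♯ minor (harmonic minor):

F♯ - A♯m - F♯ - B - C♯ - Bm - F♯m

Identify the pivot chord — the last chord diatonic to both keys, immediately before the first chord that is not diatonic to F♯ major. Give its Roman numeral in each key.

C♯ — V in F♯ major, V in F♯ minor

Chords diatonic to F♯ major: F♯, G♯m, A♯m, B, C♯, D♯m, E♯dim.
Reading the progression, the first chord not in that set is Bm, so the modulation leaves F♯ major there.
The chord immediately before Bm is C♯, which is diatonic to both keys: V in F♯ major and V in F♯ minor.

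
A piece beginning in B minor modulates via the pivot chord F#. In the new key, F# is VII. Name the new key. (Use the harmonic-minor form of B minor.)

G# minor

The numeral VII denotes a major triad on scale degree 7. With F# on degree 7, the tonic of the new key is G#.
Degree 7 carries a major triad in natural-minor keys, so the destination is G# minor.
Check: the diatonic triads of G# minor (natural minor) are G#m (i), A#dim (ii°), B (III), C#m (iv), D#m (v), E (VI), F# (VII) — F# is indeed VII.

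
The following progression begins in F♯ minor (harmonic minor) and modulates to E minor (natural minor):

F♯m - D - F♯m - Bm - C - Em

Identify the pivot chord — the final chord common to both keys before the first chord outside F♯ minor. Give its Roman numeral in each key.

Bm — iv in F♯ minor, v in E minor

Chords diatonic to F♯ minor: F♯m, G♯dim, Aaug, Bm, C♯, D, E♯dim.
Reading the progression, the first chord not in that set is C, so the modulation leaves F♯ minor there.
The chord immediately before C is Bm, which is diatonic to both keys: iv in F♯ minor and v in E minor.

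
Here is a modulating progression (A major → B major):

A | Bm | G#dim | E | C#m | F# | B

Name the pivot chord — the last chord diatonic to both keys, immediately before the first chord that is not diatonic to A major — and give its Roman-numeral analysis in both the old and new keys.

Chords diatonic to A major: A, Bm, C#m, D, E, F#m, G#dim.
Reading the progression, the first chord not in that set is F#, so the modulation leaves A major there.
The chord immediately before F# is C#m, which is diatonic to both keys: iii in A major and ii in B major.

C#m — iii in A major, ii in B major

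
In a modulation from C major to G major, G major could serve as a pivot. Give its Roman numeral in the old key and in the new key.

V in C major; I in G major

The scale of C major is C D E F G A B; G is degree 5, and the triad built there (G-B-D) is major, so it is V.
The scale of G major is G A B C D E F#; G is degree 1, and the triad built there (G-B-D) is major, so it is I.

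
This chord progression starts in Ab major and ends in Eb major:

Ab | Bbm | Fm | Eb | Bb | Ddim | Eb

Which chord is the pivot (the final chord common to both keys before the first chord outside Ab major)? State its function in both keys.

Eb — V in Ab major, I in Eb major

Chords diatonic to Ab major: Ab, Bbm, Cm, Db, Eb, Fm, Gdim.
Reading the progression, the first chord not in that set is Bb, so the modulation leaves Ab major there.
The chord immediately before Bb is Eb, which is diatonic to both keys: V in Ab major and I in Eb major.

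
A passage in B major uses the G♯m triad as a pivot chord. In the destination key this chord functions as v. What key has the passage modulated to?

The numeral v denotes a minor triad on scale degree 5. With G♯ on degree 5, the tonic of the new key is C♯.
Degree 5 carries a minor triad in natural-minor keys, so the destination is C♯ minor.
Check: the diatonic triads of C♯ minor (natural minor) are C♯m (i), D♯dim (ii°), E (III), F♯m (iv), G♯m (v), A (VI), B (VII) — G♯m is indeed v.

C♯ minor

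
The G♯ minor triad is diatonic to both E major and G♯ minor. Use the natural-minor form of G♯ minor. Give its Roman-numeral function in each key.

The scale of E major is E F♯ G♯ A B C♯ D♯; G♯ is degree 3, and the triad built there (G♯-B-D♯) is minor, so it is iii.
The scale of G♯ minor (natural minor) is G♯ A♯ B C♯ D♯ E F♯; G♯ is degree 1, and the triad built there (G♯-B-D♯) is minor, so it is i.

iii in E major; i in G♯ minor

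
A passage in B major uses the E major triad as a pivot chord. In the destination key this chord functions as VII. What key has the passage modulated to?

The numeral VII denotes a major triad on scale degree 7. With E on degree 7, the tonic of the new key is F#.
Degree 7 carries a major triad in natural-minor keys, so the destination is F# minor.
Check: the diatonic triads of F# minor (natural minor) are F#m (i), G#dim (ii°), A (III), Bm (iv), C#m (v), D (VI), E (VII) — E major is indeed VII.

F# minor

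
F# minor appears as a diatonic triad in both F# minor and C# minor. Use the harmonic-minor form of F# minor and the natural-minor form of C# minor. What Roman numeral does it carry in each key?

i in F# minor; iv in C# minor

The scale of F# minor (harmonic minor) is F# G# A B C# D E#; F# is degree 1, and the triad built there (F#-A-C#) is minor, so it is i.
The scale of C# minor (natural minor) is C# D# E F# G# A B; F# is degree 4, and the triad built there (F#-A-C#) is minor, so it is iv.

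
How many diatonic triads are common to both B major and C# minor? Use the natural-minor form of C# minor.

Diatonic triads of B major: B (I), C#m (ii), D#m (iii), E (IV), F# (V), G#m (vi), A#dim (vii°).
Diatonic triads of C# minor (natural minor): C#m (i), D#dim (ii°), E (III), F#m (iv), G#m (v), A (VI), B (VII).
Matching root and quality in both lists: B, C#m, E, G#m.
That gives 4 common triads.

4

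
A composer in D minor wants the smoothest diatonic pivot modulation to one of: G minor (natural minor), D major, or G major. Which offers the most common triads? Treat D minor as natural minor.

Triads of D minor (natural minor): D minor (i), E diminished (ii°), F major (III), G minor (iv), A minor (v), B♭ major (VI), C major (VII).
G minor (natural minor) shares 4: Dm, F, Gm, B♭.
D major shares 0: none.
G major shares 2: Am, C.
The most common triads (4) are shared with G minor.

G minor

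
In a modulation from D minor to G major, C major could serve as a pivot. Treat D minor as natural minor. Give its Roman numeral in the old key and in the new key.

The scale of D minor (natural minor) is D E F G A Bb C; C is degree 7, and the triad built there (C-E-G) is major, so it is VII.
The scale of G major is G A B C D E F#; C is degree 4, and the triad built there (C-E-G) is major, so it is IV.

VII in D minor; IV in G major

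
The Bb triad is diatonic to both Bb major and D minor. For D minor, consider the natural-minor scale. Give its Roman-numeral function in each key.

I in Bb major; VI in D minor

The scale of Bb major is Bb C D Eb F G A; Bb is degree 1, and the triad built there (Bb-D-F) is major, so it is I.
The scale of D minor (natural minor) is D E F G A Bb C; Bb is degree 6, and the triad built there (Bb-D-F) is major, so it is VI.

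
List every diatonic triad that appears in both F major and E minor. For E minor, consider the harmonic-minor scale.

Triads in F major: F (I), Gm (ii), Am (iii), Bb (IV), C (V), Dm (vi), Edim (vii°).
Triads in E minor (harmonic minor): Em (i), F#dim (ii°), Gaug (III+), Am (iv), B (V), C (VI), D#dim (vii°).
Shared triads with their functions: Am (iii in F major, iv in E minor); C (V in F major, VI in E minor).

Am, C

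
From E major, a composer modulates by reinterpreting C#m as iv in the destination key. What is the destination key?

G# minor

The numeral iv denotes a minor triad on scale degree 4. With C# on degree 4, the tonic of the new key is G#.
Degree 4 carries a minor triad in minor keys, so the destination is G# minor.
Check: the diatonic triads of G# minor (natural minor) are G#m (i), A#dim (ii°), B (III), C#m (iv), D#m (v), E (VI), F# (VII) — C#m is indeed iv.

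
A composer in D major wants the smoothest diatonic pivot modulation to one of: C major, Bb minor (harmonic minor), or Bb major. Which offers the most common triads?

C major

Triads of D major: D (I), Em (ii), F#m (iii), G (IV), A (V), Bm (vi), C#dim (vii°).
C major shares 2: Em, G.
Bb minor (harmonic minor) shares 0: none.
Bb major shares 0: none.
The most common triads (2) are shared with C major.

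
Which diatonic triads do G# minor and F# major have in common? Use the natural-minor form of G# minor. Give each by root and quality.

Triads in G# minor (natural minor): G# minor (i), A# diminished (ii°), B major (III), C# minor (iv), D# minor (v), E major (VI), F# major (VII).
Triads in F# major: F# major (I), G# minor (ii), A# minor (iii), B major (IV), C# major (V), D# minor (vi), E# diminished (vii°).
Shared triads with their functions: G# minor (i in G# minor, ii in F# major); B major (III in G# minor, IV in F# major); D# minor (v in G# minor, vi in F# major); F# major (VII in G# minor, I in F# major).

G#m, B, D#m, F#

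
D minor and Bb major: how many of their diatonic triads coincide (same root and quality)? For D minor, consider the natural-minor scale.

4

Diatonic triads of D minor (natural minor): D minor (i), E diminished (ii°), F major (III), G minor (iv), A minor (v), Bb major (VI), C major (VII).
Diatonic triads of Bb major: Bb major (I), C minor (ii), D minor (iii), Eb major (IV), F major (V), G minor (vi), A diminished (vii°).
Matching root and quality in both lists: D minor, F major, G minor, Bb major.
That gives 4 common triads.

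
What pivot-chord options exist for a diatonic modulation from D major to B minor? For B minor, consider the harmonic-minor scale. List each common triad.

Triads in D major: D (I), Em (ii), F#m (iii), G (IV), A (V), Bm (vi), C#dim (vii°).
Triads in B minor (harmonic minor): Bm (i), C#dim (ii°), Daug (III+), Em (iv), F# (V), G (VI), A#dim (vii°).
Shared triads with their functions: Em (ii in D major, iv in B minor); G (IV in D major, VI in B minor); Bm (vi in D major, i in B minor); C#dim (vii° in D major, ii° in B minor).

Em, G, Bm, C#dim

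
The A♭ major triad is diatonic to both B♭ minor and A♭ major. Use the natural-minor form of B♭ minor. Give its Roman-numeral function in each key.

The scale of B♭ minor (natural minor) is B♭ C D♭ E♭ F G♭ A♭; A♭ is degree 7, and the triad built there (A♭-C-E♭) is major, so it is VII.
The scale of A♭ major is A♭ B♭ C D♭ E♭ F G; A♭ is degree 1, and the triad built there (A♭-C-E♭) is major, so it is I.

VII in B♭ minor; I in A♭ major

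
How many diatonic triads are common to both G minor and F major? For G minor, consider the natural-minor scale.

Diatonic triads of G minor (natural minor): Gm (i), Adim (ii°), Bb (III), Cm (iv), Dm (v), Eb (VI), F (VII).
Diatonic triads of F major: F (I), Gm (ii), Am (iii), Bb (IV), C (V), Dm (vi), Edim (vii°).
Matching root and quality in both lists: Gm, Bb, Dm, F.
That gives 4 common triads.

4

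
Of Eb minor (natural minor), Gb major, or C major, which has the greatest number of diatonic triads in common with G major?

Triads of G major: G major (I), A minor (ii), B minor (iii), C major (IV), D major (V), E minor (vi), F# diminished (vii°).
Eb minor (natural minor) shares 0: none.
Gb major shares 0: none.
C major shares 4: G, Am, C, Em.
The most common triads (4) are shared with C major.

C major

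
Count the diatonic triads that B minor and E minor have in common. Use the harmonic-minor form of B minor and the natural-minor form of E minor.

Diatonic triads of B minor (harmonic minor): Bm (i), C#dim (ii°), Daug (III+), Em (iv), F# (V), G (VI), A#dim (vii°).
Diatonic triads of E minor (natural minor): Em (i), F#dim (ii°), G (III), Am (iv), Bm (v), C (VI), D (VII).
Matching root and quality in both lists: Bm, Em, G.
That gives 3 common triads.

3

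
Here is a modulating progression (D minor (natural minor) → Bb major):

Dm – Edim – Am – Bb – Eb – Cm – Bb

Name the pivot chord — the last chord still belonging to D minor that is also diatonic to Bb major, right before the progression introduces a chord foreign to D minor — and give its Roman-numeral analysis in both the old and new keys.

Bb — VI in D minor, I in Bb major

Chords diatonic to D minor: Dm, Edim, F, Gm, Am, Bb, C.
Reading the progression, the first chord not in that set is Eb, so the modulation leaves D minor there.
The chord immediately before Eb is Bb, which is diatonic to both keys: VI in D minor and I in Bb major.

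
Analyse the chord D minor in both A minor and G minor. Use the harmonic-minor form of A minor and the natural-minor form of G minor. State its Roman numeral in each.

iv in A minor; v in G minor

The scale of A minor (harmonic minor) is A B C D E F G#; D is degree 4, and the triad built there (D-F-A) is minor, so it is iv.
The scale of G minor (natural minor) is G A Bb C D Eb F; D is degree 5, and the triad built there (D-F-A) is minor, so it is v.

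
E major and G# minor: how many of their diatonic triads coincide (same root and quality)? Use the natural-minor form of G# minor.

Diatonic triads of E major: E major (I), F# minor (ii), G# minor (iii), A major (IV), B major (V), C# minor (vi), D# diminished (vii°).
Diatonic triads of G# minor (natural minor): G# minor (i), A# diminished (ii°), B major (III), C# minor (iv), D# minor (v), E major (VI), F# major (VII).
Matching root and quality in both lists: E major, G# minor, B major, C# minor.
That gives 4 common triads.

4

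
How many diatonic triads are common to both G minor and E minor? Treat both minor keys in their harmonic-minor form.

1

Diatonic triads of G minor (harmonic minor): Gm (i), Adim (ii°), Bbaug (III+), Cm (iv), D (V), Eb (VI), F#dim (vii°).
Diatonic triads of E minor (harmonic minor): Em (i), F#dim (ii°), Gaug (III+), Am (iv), B (V), C (VI), D#dim (vii°).
Matching root and quality in both lists: F#dim.
That gives 1 common triad.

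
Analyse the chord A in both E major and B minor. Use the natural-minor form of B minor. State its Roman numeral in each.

The scale of E major is E F♯ G♯ A B C♯ D♯; A is degree 4, and the triad built there (A-C♯-E) is major, so it is IV.
The scale of B minor (natural minor) is B C♯ D E F♯ G A; A is degree 7, and the triad built there (A-C♯-E) is major, so it is VII.

IV in E major; VII in B minor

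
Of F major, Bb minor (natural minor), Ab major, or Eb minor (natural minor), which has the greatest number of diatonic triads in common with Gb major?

Triads of Gb major: Gb major (I), Ab minor (ii), Bb minor (iii), Cb major (IV), Db major (V), Eb minor (vi), F diminished (vii°).
F major shares 0: none.
Bb minor (natural minor) shares 4: Gb, Bbm, Db, Ebm.
Ab major shares 2: Bbm, Db.
Eb minor (natural minor) shares 7: Gb, Abm, Bbm, Cb, Db, Ebm, Fdim.
The most common triads (7) are shared with Eb minor.

Eb minor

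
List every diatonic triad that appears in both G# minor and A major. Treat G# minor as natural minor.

Triads in G# minor (natural minor): G# minor (i), A# diminished (ii°), B major (III), C# minor (iv), D# minor (v), E major (VI), F# major (VII).
Triads in A major: A major (I), B minor (ii), C# minor (iii), D major (IV), E major (V), F# minor (vi), G# diminished (vii°).
Shared triads with their functions: C# minor (iv in G# minor, iii in A major); E major (VI in G# minor, V in A major).

C#m, E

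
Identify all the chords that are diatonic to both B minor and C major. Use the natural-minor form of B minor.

Em, G

Triads in B minor (natural minor): Bm (i), C#dim (ii°), D (III), Em (iv), F#m (v), G (VI), A (VII).
Triads in C major: C (I), Dm (ii), Em (iii), F (IV), G (V), Am (vi), Bdim (vii°).
Shared triads with their functions: Em (iv in B minor, iii in C major); G (VI in B minor, V in C major).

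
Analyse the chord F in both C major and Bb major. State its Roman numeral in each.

IV in C major; V in Bb major

The scale of C major is C D E F G A B; F is degree 4, and the triad built there (F-A-C) is major, so it is IV.
The scale of Bb major is Bb C D Eb F G A; F is degree 5, and the triad built there (F-A-C) is major, so it is V.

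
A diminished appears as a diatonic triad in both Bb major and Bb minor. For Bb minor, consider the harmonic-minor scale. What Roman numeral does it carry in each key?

The scale of Bb major is Bb C D Eb F G A; A is degree 7, and the triad built there (A-C-Eb) is diminished, so it is vii°.
The scale of Bb minor (harmonic minor) is Bb C Db Eb F Gb A; A is degree 7, and the triad built there (A-C-Eb) is diminished, so it is vii°.

vii° in Bb major; vii° in Bb minor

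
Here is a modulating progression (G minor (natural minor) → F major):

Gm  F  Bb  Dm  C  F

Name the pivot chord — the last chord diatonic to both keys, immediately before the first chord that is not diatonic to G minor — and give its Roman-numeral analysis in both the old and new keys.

Dm — v in G minor, vi in F major

Chords diatonic to G minor: Gm, Adim, Bb, Cm, Dm, Eb, F.
Reading the progression, the first chord not in that set is C, so the modulation leaves G minor there.
The chord immediately before C is Dm, which is diatonic to both keys: v in G minor and vi in F major.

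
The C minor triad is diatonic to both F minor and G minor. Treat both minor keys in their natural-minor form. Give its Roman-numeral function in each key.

v in F minor; iv in G minor

The scale of F minor (natural minor) is F G Ab Bb C Db Eb; C is degree 5, and the triad built there (C-Eb-G) is minor, so it is v.
The scale of G minor (natural minor) is G A Bb C D Eb F; C is degree 4, and the triad built there (C-Eb-G) is minor, so it is iv.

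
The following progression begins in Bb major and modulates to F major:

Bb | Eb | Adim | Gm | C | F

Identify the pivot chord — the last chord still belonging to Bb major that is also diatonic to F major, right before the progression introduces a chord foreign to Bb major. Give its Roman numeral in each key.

Gm — vi in Bb major, ii in F major

Chords diatonic to Bb major: Bb, Cm, Dm, Eb, F, Gm, Adim.
Reading the progression, the first chord not in that set is C, so the modulation leaves Bb major there.
The chord immediately before C is Gm, which is diatonic to both keys: vi in Bb major and ii in F major.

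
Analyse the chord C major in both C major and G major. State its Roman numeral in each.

The scale of C major is C D E F G A B; C is degree 1, and the triad built there (C-E-G) is major, so it is I.
The scale of G major is G A B C D E F#; C is degree 4, and the triad built there (C-E-G) is major, so it is IV.

I in C major; IV in G major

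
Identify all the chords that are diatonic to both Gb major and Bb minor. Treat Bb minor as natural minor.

Triads in Gb major: Gb major (I), Ab minor (ii), Bb minor (iii), Cb major (IV), Db major (V), Eb minor (vi), F diminished (vii°).
Triads in Bb minor (natural minor): Bb minor (i), C diminished (ii°), Db major (III), Eb minor (iv), F minor (v), Gb major (VI), Ab major (VII).
Shared triads with their functions: Gb major (I in Gb major, VI in Bb minor); Bb minor (iii in Gb major, i in Bb minor); Db major (V in Gb major, III in Bb minor); Eb minor (vi in Gb major, iv in Bb minor).

Gb, Bbm, Db, Ebm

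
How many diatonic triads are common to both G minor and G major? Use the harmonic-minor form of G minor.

Diatonic triads of G minor (harmonic minor): Gm (i), Adim (ii°), B♭aug (III+), Cm (iv), D (V), E♭ (VI), F♯dim (vii°).
Diatonic triads of G major: G (I), Am (ii), Bm (iii), C (IV), D (V), Em (vi), F♯dim (vii°).
Matching root and quality in both lists: D, F♯dim.
That gives 2 common triads.

2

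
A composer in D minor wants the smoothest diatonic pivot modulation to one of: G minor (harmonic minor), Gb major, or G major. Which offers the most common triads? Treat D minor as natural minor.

Triads of D minor (natural minor): Dm (i), Edim (ii°), F (III), Gm (iv), Am (v), Bb (VI), C (VII).
G minor (harmonic minor) shares 1: Gm.
Gb major shares 0: none.
G major shares 2: Am, C.
The most common triads (2) are shared with G major.

G major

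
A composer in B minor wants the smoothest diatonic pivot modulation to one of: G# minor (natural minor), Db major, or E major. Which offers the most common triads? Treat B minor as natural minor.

Triads of B minor (natural minor): Bm (i), C#dim (ii°), D (III), Em (iv), F#m (v), G (VI), A (VII).
G# minor (natural minor) shares 0: none.
Db major shares 0: none.
E major shares 2: F#m, A.
The most common triads (2) are shared with E major.

E major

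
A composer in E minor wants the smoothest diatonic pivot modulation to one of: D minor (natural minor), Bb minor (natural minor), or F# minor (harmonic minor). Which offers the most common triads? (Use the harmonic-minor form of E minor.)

D minor

Triads of E minor (harmonic minor): Em (i), F#dim (ii°), Gaug (III+), Am (iv), B (V), C (VI), D#dim (vii°).
D minor (natural minor) shares 2: Am, C.
Bb minor (natural minor) shares 0: none.
F# minor (harmonic minor) shares 0: none.
The most common triads (2) are shared with D minor.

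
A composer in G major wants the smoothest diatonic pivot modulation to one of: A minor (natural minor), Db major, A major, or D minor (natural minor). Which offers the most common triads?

A minor

Triads of G major: G major (I), A minor (ii), B minor (iii), C major (IV), D major (V), E minor (vi), F# diminished (vii°).
A minor (natural minor) shares 4: G, Am, C, Em.
Db major shares 0: none.
A major shares 2: Bm, D.
D minor (natural minor) shares 2: Am, C.
The most common triads (4) are shared with A minor.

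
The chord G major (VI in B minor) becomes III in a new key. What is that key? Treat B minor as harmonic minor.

The numeral III denotes a major triad on scale degree 3. With G on degree 3, the tonic of the new key is E.
Degree 3 carries a major triad in natural-minor keys, so the destination is E minor.
Check: the diatonic triads of E minor (natural minor) are Em (i), F#dim (ii°), G (III), Am (iv), Bm (v), C (VI), D (VII) — G major is indeed III.

E minor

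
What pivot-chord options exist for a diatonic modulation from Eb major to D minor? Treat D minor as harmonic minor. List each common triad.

Gm, Bb

Triads in Eb major: Eb major (I), F minor (ii), G minor (iii), Ab major (IV), Bb major (V), C minor (vi), D diminished (vii°).
Triads in D minor (harmonic minor): D minor (i), E diminished (ii°), F augmented (III+), G minor (iv), A major (V), Bb major (VI), C# diminished (vii°).
Shared triads with their functions: G minor (iii in Eb major, iv in D minor); Bb major (V in Eb major, VI in D minor).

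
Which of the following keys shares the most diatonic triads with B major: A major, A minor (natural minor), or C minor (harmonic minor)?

Triads of B major: B (I), C#m (ii), D#m (iii), E (IV), F# (V), G#m (vi), A#dim (vii°).
A major shares 2: C#m, E.
A minor (natural minor) shares 0: none.
C minor (harmonic minor) shares 0: none.
The most common triads (2) are shared with A major.

A major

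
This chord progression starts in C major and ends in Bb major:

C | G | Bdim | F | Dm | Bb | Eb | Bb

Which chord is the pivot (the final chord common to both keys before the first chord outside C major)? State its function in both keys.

Dm — ii in C major, iii in Bb major

Chords diatonic to C major: C, Dm, Em, F, G, Am, Bdim.
Reading the progression, the first chord not in that set is Bb, so the modulation leaves C major there.
The chord immediately before Bb is Dm, which is diatonic to both keys: ii in C major and iii in Bb major.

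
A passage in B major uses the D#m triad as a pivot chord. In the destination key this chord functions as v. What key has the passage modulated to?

The numeral v denotes a minor triad on scale degree 5. With D# on degree 5, the tonic of the new key is G#.
Degree 5 carries a minor triad in natural-minor keys, so the destination is G# minor.
Check: the diatonic triads of G# minor (natural minor) are G#m (i), A#dim (ii°), B (III), C#m (iv), D#m (v), E (VI), F# (VII) — D#m is indeed v.

G# minor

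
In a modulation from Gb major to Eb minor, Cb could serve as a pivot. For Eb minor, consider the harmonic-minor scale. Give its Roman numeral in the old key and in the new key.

IV in Gb major; VI in Eb minor

The scale of Gb major is Gb Ab Bb Cb Db Eb F; Cb is degree 4, and the triad built there (Cb-Eb-Gb) is major, so it is IV.
The scale of Eb minor (harmonic minor) is Eb F Gb Ab Bb Cb D; Cb is degree 6, and the triad built there (Cb-Eb-Gb) is major, so it is VI.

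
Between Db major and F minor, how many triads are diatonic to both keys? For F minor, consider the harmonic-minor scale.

3

Diatonic triads of Db major: Db (I), Ebm (ii), Fm (iii), Gb (IV), Ab (V), Bbm (vi), Cdim (vii°).
Diatonic triads of F minor (harmonic minor): Fm (i), Gdim (ii°), Abaug (III+), Bbm (iv), C (V), Db (VI), Edim (vii°).
Matching root and quality in both lists: Db, Fm, Bbm.
That gives 3 common triads.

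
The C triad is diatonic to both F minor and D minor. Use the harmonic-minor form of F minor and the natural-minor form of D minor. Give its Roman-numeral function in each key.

V in F minor; VII in D minor

The scale of F minor (harmonic minor) is F G Ab Bb C Db E; C is degree 5, and the triad built there (C-E-G) is major, so it is V.
The scale of D minor (natural minor) is D E F G A Bb C; C is degree 7, and the triad built there (C-E-G) is major, so it is VII.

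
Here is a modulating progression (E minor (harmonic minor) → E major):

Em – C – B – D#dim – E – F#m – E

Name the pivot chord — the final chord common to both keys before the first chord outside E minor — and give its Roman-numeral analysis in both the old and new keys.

D#dim — vii° in E minor, vii° in E major

Chords diatonic to E minor: Em, F#dim, Gaug, Am, B, C, D#dim.
Reading the progression, the first chord not in that set is E, so the modulation leaves E minor there.
The chord immediately before E is D#dim, which is diatonic to both keys: vii° in E minor and vii° in E major.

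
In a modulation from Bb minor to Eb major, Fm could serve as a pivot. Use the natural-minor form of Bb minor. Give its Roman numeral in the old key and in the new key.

v in Bb minor; ii in Eb major

The scale of Bb minor (natural minor) is Bb C Db Eb F Gb Ab; F is degree 5, and the triad built there (F-Ab-C) is minor, so it is v.
The scale of Eb major is Eb F G Ab Bb C D; F is degree 2, and the triad built there (F-Ab-C) is minor, so it is ii.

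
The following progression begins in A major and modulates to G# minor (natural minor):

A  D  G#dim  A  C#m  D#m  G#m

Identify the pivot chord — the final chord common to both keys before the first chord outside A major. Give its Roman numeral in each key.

C#m — iii in A major, iv in G# minor

Chords diatonic to A major: A, Bm, C#m, D, E, F#m, G#dim.
Reading the progression, the first chord not in that set is D#m, so the modulation leaves A major there.
The chord immediately before D#m is C#m, which is diatonic to both keys: iii in A major and iv in G# minor.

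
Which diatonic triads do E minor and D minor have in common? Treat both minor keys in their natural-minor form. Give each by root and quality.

Am, C

Triads in E minor (natural minor): E minor (i), F# diminished (ii°), G major (III), A minor (iv), B minor (v), C major (VI), D major (VII).
Triads in D minor (natural minor): D minor (i), E diminished (ii°), F major (III), G minor (iv), A minor (v), Bb major (VI), C major (VII).
Shared triads with their functions: A minor (iv in E minor, v in D minor); C major (VI in E minor, VII in D minor).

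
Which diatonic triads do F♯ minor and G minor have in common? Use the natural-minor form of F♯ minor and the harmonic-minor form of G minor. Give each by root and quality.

Triads in F♯ minor (natural minor): F♯m (i), G♯dim (ii°), A (III), Bm (iv), C♯m (v), D (VI), E (VII).
Triads in G minor (harmonic minor): Gm (i), Adim (ii°), B♭aug (III+), Cm (iv), D (V), E♭ (VI), F♯dim (vii°).
Shared triads with their functions: D (VI in F♯ minor, V in G minor).

D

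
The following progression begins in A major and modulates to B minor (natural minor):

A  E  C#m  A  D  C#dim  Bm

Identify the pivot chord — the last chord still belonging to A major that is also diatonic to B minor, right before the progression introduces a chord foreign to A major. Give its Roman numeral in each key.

Chords diatonic to A major: A, Bm, C#m, D, E, F#m, G#dim.
Reading the progression, the first chord not in that set is C#dim, so the modulation leaves A major there.
The chord immediately before C#dim is D, which is diatonic to both keys: IV in A major and III in B minor.

D — IV in A major, III in B minor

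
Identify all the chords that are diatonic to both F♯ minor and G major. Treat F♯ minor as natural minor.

Triads in F♯ minor (natural minor): F♯m (i), G♯dim (ii°), A (III), Bm (iv), C♯m (v), D (VI), E (VII).
Triads in G major: G (I), Am (ii), Bm (iii), C (IV), D (V), Em (vi), F♯dim (vii°).
Shared triads with their functions: Bm (iv in F♯ minor, iii in G major); D (VI in F♯ minor, V in G major).

Bm, D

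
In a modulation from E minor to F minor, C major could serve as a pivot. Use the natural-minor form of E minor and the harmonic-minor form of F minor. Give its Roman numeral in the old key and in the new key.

The scale of E minor (natural minor) is E F# G A B C D; C is degree 6, and the triad built there (C-E-G) is major, so it is VI.
The scale of F minor (harmonic minor) is F G Ab Bb C Db E; C is degree 5, and the triad built there (C-E-G) is major, so it is V.

VI in E minor; V in F minor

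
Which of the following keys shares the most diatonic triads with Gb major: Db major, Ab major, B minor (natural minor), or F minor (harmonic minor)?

Triads of Gb major: Gb major (I), Ab minor (ii), Bb minor (iii), Cb major (IV), Db major (V), Eb minor (vi), F diminished (vii°).
Db major shares 4: Gb, Bbm, Db, Ebm.
Ab major shares 2: Bbm, Db.
B minor (natural minor) shares 0: none.
F minor (harmonic minor) shares 2: Bbm, Db.
The most common triads (4) are shared with Db major.

Db major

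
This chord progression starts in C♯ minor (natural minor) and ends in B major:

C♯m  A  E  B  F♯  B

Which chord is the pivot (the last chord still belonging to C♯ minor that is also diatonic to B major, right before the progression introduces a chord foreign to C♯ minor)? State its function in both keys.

B — VII in C♯ minor, I in B major

Chords diatonic to C♯ minor: C♯m, D♯dim, E, F♯m, G♯m, A, B.
Reading the progression, the first chord not in that set is F♯, so the modulation leaves C♯ minor there.
The chord immediately before F♯ is B, which is diatonic to both keys: VII in C♯ minor and I in B major.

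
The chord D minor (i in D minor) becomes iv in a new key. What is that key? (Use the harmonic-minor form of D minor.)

A minor

The numeral iv denotes a minor triad on scale degree 4. With D on degree 4, the tonic of the new key is A.
Degree 4 carries a minor triad in minor keys, so the destination is A minor.
Check: the diatonic triads of A minor (natural minor) are Am (i), Bdim (ii°), C (III), Dm (iv), Em (v), F (VI), G (VII) — D minor is indeed iv.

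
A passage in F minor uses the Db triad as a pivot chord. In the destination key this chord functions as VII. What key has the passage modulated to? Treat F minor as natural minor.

Eb minor

The numeral VII denotes a major triad on scale degree 7. With Db on degree 7, the tonic of the new key is Eb.
Degree 7 carries a major triad in natural-minor keys, so the destination is Eb minor.
Check: the diatonic triads of Eb minor (natural minor) are Ebm (i), Fdim (ii°), Gb (III), Abm (iv), Bbm (v), Cb (VI), Db (VII) — Db is indeed VII.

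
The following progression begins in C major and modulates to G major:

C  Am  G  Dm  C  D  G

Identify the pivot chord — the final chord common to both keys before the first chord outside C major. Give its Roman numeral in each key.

Chords diatonic to C major: C, Dm, Em, F, G, Am, Bdim.
Reading the progression, the first chord not in that set is D, so the modulation leaves C major there.
The chord immediately before D is C, which is diatonic to both keys: I in C major and IV in G major.

C — I in C major, IV in G major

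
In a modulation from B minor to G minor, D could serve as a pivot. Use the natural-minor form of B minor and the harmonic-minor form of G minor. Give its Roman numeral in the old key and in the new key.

The scale of B minor (natural minor) is B C♯ D E F♯ G A; D is degree 3, and the triad built there (D-F♯-A) is major, so it is III.
The scale of G minor (harmonic minor) is G A B♭ C D E♭ F♯; D is degree 5, and the triad built there (D-F♯-A) is major, so it is V.

III in B minor; V in G minor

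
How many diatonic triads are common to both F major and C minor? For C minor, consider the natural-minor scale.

2

Diatonic triads of F major: F (I), Gm (ii), Am (iii), Bb (IV), C (V), Dm (vi), Edim (vii°).
Diatonic triads of C minor (natural minor): Cm (i), Ddim (ii°), Eb (III), Fm (iv), Gm (v), Ab (VI), Bb (VII).
Matching root and quality in both lists: Gm, Bb.
That gives 2 common triads.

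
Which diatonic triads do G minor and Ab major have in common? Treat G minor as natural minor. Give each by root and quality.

Cm, Eb

Triads in G minor (natural minor): Gm (i), Adim (ii°), Bb (III), Cm (iv), Dm (v), Eb (VI), F (VII).
Triads in Ab major: Ab (I), Bbm (ii), Cm (iii), Db (IV), Eb (V), Fm (vi), Gdim (vii°).
Shared triads with their functions: Cm (iv in G minor, iii in Ab major); Eb (VI in G minor, V in Ab major).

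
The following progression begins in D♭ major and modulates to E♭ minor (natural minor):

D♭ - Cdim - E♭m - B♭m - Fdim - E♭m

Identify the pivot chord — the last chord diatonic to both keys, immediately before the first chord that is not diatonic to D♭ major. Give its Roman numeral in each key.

Chords diatonic to D♭ major: D♭, E♭m, Fm, G♭, A♭, B♭m, Cdim.
Reading the progression, the first chord not in that set is Fdim, so the modulation leaves D♭ major there.
The chord immediately before Fdim is B♭m, which is diatonic to both keys: vi in D♭ major and v in E♭ minor.

B♭m — vi in D♭ major, v in E♭ minor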